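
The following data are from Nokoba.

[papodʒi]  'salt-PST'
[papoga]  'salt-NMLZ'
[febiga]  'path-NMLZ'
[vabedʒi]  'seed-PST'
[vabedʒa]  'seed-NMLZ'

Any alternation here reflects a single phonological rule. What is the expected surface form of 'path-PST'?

[febidʒi]

In [papodʒi] and [papoga] the final segment of 'salt' alternates: [dʒ] ~ [g].
If /dʒ/ were underlying and a rule turned it into [g] before the NMLZ suffix, 'seed' would also alternate; but it has [dʒ] in both [vabedʒi] and [vabedʒa].
Therefore /g/ is basic and [dʒ] is derived by palatalization before a front vowel (/g/ becomes palato-alveolar [dʒ] before a front vowel).
The one attested form of 'path', [febiga], shows underlying /febig/. Applying the same rule before a front vowel gives [febidʒi].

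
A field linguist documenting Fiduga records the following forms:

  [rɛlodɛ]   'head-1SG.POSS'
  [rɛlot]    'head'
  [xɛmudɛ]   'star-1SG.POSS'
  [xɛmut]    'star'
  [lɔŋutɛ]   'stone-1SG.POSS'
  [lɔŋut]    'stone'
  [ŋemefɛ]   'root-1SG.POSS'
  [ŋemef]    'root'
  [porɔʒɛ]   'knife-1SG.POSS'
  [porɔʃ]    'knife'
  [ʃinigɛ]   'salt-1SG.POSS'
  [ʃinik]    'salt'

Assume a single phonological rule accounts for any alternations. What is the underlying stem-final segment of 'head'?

'head' shows [d] ~ [t] at the end of the stem ([rɛlodɛ] vs [rɛlot]).
The stem 'stone' ([lɔŋutɛ], [lɔŋut]) shows [t] unchanged in both environments, so [t] cannot be basic with [d] derived before the 1SG.POSS suffix.
Therefore /d/ is basic and [t] is derived by word-final obstruent devoicing (voiced obstruents become voiceless word-finally).

/d/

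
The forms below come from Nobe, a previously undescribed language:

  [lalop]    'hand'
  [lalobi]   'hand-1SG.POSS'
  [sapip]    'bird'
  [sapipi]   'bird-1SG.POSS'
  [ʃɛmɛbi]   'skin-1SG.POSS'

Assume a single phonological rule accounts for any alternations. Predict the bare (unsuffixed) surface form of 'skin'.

In [lalop] and [lalobi] the final segment of 'hand' alternates: [p] ~ [b].
But 'bird' keeps [p] in both environments ([sapip], [sapipi]), so there is no rule changing /p/ to [b] before the 1SG.POSS suffix.
The underlying segment must be /b/; voiced obstruents become voiceless word-finally, yielding [p] there.
The one attested form of 'skin', [ʃɛmɛbi], shows underlying /ʃɛmɛb/. Applying the same rule word-finally gives [ʃɛmɛp].

[ʃɛmɛp]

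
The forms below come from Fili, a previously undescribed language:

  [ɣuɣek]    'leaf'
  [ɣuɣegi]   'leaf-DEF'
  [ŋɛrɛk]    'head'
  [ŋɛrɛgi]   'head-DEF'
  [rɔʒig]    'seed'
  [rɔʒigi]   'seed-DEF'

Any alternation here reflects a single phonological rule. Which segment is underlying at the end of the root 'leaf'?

/k/

In [ɣuɣek] and [ɣuɣegi] the final segment of 'leaf' alternates: [k] ~ [g].
If /g/ were underlying and a rule turned it into [k] in isolation, 'seed' would also alternate; but it has [g] in both [rɔʒig] and [rɔʒigi].
The underlying segment must be /k/; voiceless stops become voiced between vowels, yielding [g] there.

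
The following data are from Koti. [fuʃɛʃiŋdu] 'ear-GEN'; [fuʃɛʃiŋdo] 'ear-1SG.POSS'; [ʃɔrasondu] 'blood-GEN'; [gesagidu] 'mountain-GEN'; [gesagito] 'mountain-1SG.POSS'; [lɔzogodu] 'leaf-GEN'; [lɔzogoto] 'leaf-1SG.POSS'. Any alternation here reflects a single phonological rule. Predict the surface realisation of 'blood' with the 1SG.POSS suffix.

The 1SG.POSS suffix surfaces as [-do] and [-to], depending on the final segment of the stem.
By contrast the GEN suffix keeps its initial [d] throughout — that segment must be underlying.
So the underlying form is /-to/, and voiceless stops become voiced after a nasal.
After 'blood', which ends in a nasal, the suffix surfaces as [-do], giving [ʃɔrasondo].

[ʃɔrasondo]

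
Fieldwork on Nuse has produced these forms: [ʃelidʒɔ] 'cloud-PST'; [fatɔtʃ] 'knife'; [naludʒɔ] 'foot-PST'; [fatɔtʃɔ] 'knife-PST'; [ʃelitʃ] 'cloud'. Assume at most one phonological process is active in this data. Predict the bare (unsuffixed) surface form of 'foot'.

[nalutʃ]

In [ʃelidʒɔ] and [ʃelitʃ] the final segment of 'cloud' alternates: [dʒ] ~ [tʃ].
If /tʃ/ were underlying and a rule turned it into [dʒ] before the PST suffix, 'knife' would also alternate; but it has [tʃ] in both [fatɔtʃɔ] and [fatɔtʃ].
Therefore /dʒ/ is basic and [tʃ] is derived by word-final obstruent devoicing (voiced obstruents become voiceless word-finally).
The one attested form of 'foot', [naludʒɔ], shows underlying /naludʒ/. Applying the same rule word-finally gives [nalutʃ].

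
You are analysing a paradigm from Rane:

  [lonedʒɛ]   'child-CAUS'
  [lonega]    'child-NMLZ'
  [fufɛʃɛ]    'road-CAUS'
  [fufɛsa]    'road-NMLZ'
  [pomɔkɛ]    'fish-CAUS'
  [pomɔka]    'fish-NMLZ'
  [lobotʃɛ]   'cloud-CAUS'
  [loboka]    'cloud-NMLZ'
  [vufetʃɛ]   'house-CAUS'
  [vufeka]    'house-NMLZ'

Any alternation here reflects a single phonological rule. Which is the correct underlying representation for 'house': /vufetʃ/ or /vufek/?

/vufetʃ/

The stem for 'house' ends in [tʃ] in [vufetʃɛ] but [k] in [vufeka].
The stem 'fish' ([pomɔkɛ], [pomɔka]) shows [k] unchanged in both environments, so [k] cannot be basic with [tʃ] derived before the CAUS suffix.
The underlying segment must be /tʃ/; palato-alveolar /tʃ/, /dʒ/ and /ʃ/ become [k], [g] and [s] when no front vowel follows, yielding [k] there.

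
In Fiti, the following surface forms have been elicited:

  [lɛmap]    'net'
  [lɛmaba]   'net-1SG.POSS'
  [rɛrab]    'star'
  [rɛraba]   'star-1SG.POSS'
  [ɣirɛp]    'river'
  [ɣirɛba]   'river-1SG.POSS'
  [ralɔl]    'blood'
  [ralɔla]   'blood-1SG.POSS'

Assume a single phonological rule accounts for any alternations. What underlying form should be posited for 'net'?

/lɛmap/

In [lɛmap] and [lɛmaba] the final segment of 'net' alternates: [p] ~ [b].
But 'star' keeps [b] in both environments ([rɛrab], [rɛraba]), so there is no rule changing /b/ to [p] in isolation.
The underlying segment must be /p/; voiceless stops become voiced between vowels, yielding [b] there.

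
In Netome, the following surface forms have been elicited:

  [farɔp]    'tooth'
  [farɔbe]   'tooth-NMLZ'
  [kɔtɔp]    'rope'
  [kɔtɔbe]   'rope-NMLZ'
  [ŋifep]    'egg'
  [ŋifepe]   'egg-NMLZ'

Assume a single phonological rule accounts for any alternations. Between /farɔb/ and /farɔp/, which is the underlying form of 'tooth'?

'tooth' shows [p] ~ [b] at the end of the stem ([farɔp] vs [farɔbe]).
If /p/ were underlying and a rule turned it into [b] before the NMLZ suffix, 'egg' would also alternate; but it has [p] in both [ŋifep] and [ŋifepe].
So /b/ is underlying, and a rule of word-final obstruent devoicing — voiced obstruents become voiceless word-finally — gives [p].

/farɔb/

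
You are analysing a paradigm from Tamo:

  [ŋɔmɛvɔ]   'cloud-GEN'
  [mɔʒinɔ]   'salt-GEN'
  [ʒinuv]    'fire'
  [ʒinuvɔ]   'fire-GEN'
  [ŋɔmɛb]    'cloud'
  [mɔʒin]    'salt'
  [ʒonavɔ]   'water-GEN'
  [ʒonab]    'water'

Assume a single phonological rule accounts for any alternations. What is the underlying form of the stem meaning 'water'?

/ʒonab/

In [ʒonab] and [ʒonavɔ] the final segment of 'water' alternates: [b] ~ [v].
Compare 'fire', with invariant [v] in [ʒinuv] and [ʒinuvɔ]: an analysis with underlying /v/ and a rule producing [b] in isolation would wrongly predict alternation here too.
The underlying segment must be /b/; voiced stops become fricatives between vowels, yielding [v] there.
Hence 'water' is /ʒonab/ underlyingly.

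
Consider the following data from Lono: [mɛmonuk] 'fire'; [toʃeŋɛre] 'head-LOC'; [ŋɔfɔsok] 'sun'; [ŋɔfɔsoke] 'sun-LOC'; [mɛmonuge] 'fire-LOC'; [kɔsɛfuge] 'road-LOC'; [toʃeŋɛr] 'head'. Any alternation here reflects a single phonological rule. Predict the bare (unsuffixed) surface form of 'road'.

[kɔsɛfuk]

The stem for 'fire' ends in [k] in [mɛmonuk] but [g] in [mɛmonuge].
But 'sun' keeps [k] in both environments ([ŋɔfɔsok], [ŋɔfɔsoke]), so there is no rule changing /k/ to [g] before the LOC suffix.
The alternation reflects word-final obstruent devoicing: voiced obstruents become voiceless word-finally. /g/ is underlying.
The one attested form of 'road', [kɔsɛfuge], shows underlying /kɔsɛfug/. Applying the same rule word-finally gives [kɔsɛfuk].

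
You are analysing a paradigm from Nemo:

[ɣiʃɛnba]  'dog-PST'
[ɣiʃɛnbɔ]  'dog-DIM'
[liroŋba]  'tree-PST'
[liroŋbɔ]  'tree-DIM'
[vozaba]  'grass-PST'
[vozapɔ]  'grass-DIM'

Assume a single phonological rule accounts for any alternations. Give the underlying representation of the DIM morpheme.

The DIM suffix surfaces as [-bɔ] and [-pɔ], depending on the final segment of the stem.
The PST suffix, which begins with [b], is invariant after every stem; so [b] is not altered by any rule here.
The DIM suffix is therefore /-pɔ/ underlyingly, with post-nasal voicing: voiceless stops become voiced after a nasal.

/-pɔ/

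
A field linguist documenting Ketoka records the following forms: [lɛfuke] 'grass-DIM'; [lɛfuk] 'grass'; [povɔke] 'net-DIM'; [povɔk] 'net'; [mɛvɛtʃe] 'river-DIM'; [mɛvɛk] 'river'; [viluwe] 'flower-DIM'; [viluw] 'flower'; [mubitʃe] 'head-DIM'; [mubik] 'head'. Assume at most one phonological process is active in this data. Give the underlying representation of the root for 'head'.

/mubitʃ/

In [mubitʃe] and [mubik] the final segment of 'head' alternates: [tʃ] ~ [k].
If /k/ were underlying and a rule turned it into [tʃ] before the DIM suffix, 'grass' would also alternate; but it has [k] in both [lɛfuke] and [lɛfuk].
The alternation reflects depalatalization: palato-alveolar /tʃ/ becomes [k] when no front vowel follows. /tʃ/ is underlying.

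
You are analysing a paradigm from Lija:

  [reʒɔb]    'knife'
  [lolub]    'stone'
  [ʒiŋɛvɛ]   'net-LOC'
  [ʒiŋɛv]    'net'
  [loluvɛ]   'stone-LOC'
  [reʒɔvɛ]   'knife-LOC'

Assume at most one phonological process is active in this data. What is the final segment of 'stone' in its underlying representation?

The root 'stone' surfaces as [lolub] and [loluvɛ], with a stem-final [b] ~ [v] alternation.
If /v/ were underlying and a rule turned it into [b] in isolation, 'net' would also alternate; but it has [v] in both [ʒiŋɛv] and [ʒiŋɛvɛ].
So /b/ is underlying, and a rule of intervocalic spirantization — voiced stops become fricatives between vowels — gives [v].

/b/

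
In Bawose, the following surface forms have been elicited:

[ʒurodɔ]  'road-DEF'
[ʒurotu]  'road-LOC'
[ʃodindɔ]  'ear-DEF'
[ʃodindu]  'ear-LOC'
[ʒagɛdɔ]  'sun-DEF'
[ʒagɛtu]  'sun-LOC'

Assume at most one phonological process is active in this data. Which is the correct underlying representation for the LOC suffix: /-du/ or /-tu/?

/-tu/

The LOC suffix surfaces as [-du] and [-tu], depending on the final segment of the stem.
The DEF suffix, which begins with [d], is invariant after every stem; so [d] is not altered by any rule here.
So the underlying form is /-tu/, and voiceless stops become voiced after a nasal.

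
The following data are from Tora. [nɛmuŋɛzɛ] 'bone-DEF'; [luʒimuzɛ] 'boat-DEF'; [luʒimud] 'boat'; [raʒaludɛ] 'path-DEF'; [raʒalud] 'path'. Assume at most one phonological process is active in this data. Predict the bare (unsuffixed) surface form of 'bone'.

[nɛmuŋɛd]

The stem for 'boat' ends in [z] in [luʒimuzɛ] but [d] in [luʒimud].
The stem 'path' ([raʒaludɛ], [raʒalud]) shows [d] unchanged in both environments, so [d] cannot be basic with [z] derived before the DEF suffix.
The alternation reflects word-final hardening: voiced fricatives become stops word-finally. /z/ is underlying.
From [nɛmuŋɛzɛ] the stem 'bone' is /nɛmuŋɛz/; word-finally this yields [nɛmuŋɛd].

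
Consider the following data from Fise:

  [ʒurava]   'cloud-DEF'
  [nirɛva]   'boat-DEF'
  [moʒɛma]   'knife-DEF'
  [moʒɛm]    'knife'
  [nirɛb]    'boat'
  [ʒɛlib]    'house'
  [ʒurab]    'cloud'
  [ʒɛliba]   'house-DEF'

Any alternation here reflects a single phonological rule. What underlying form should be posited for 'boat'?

'boat' shows [v] ~ [b] at the end of the stem ([nirɛva] vs [nirɛb]).
If /b/ were underlying and a rule turned it into [v] before the DEF suffix, 'house' would also alternate; but it has [b] in both [ʒɛliba] and [ʒɛlib].
So /v/ is underlying, and a rule of word-final hardening — voiced fricatives become stops word-finally — gives [b].
Hence 'boat' is /nirɛv/ underlyingly.

/nirɛv/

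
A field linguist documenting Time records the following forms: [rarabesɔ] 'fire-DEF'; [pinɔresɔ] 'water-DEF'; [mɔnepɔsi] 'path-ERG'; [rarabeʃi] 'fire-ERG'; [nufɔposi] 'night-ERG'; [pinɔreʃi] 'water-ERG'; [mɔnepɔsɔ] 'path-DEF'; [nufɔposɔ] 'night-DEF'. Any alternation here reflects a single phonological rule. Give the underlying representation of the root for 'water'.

In [pinɔresɔ] and [pinɔreʃi] the final segment of 'water' alternates: [s] ~ [ʃ].
The stem 'night' ([nufɔposɔ], [nufɔposi]) shows [s] unchanged in both environments, so [s] cannot be basic with [ʃ] derived before the ERG suffix.
So /ʃ/ is underlying, and a rule of depalatalization — palato-alveolar /ʃ/ becomes [s] when no front vowel follows — gives [s].

/pinɔreʃ/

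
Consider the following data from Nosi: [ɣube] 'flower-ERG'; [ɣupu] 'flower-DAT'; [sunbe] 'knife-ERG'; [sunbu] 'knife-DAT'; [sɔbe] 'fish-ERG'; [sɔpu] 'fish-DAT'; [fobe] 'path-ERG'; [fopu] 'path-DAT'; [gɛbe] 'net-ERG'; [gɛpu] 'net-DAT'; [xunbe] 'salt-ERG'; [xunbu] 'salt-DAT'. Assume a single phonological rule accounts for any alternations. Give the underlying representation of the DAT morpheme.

The DAT suffix surfaces as [-bu] and [-pu], depending on the final segment of the stem.
The ERG suffix, which begins with [b], is invariant after every stem; so [b] is not altered by any rule here.
The DAT suffix is therefore /-pu/ underlyingly, with post-nasal voicing: voiceless stops become voiced after a nasal.

/-pu/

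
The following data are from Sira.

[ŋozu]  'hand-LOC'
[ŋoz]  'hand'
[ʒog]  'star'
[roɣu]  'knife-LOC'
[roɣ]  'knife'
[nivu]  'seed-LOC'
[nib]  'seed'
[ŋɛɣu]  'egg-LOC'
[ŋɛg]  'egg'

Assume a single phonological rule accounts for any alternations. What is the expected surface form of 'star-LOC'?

[ʒoɣu]

The stem for 'egg' ends in [ɣ] in [ŋɛɣu] but [g] in [ŋɛg].
Compare 'knife', with invariant [ɣ] in [roɣu] and [roɣ]: an analysis with underlying /ɣ/ and a rule producing [g] in isolation would wrongly predict alternation here too.
Therefore /g/ is basic and [ɣ] is derived by intervocalic spirantization (voiced stops become fricatives between vowels).
The one attested form of 'star', [ʒog], shows underlying /ʒog/. Applying the same rule between vowels gives [ʒoɣu].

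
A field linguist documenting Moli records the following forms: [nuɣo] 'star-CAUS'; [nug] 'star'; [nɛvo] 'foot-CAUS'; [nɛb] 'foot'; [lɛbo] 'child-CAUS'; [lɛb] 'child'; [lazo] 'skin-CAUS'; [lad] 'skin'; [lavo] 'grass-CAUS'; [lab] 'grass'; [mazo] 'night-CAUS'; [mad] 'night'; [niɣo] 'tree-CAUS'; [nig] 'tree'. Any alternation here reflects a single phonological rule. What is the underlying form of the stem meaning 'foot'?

The stem for 'foot' ends in [v] in [nɛvo] but [b] in [nɛb].
If /b/ were underlying and a rule turned it into [v] before the CAUS suffix, 'child' would also alternate; but it has [b] in both [lɛbo] and [lɛb].
So /v/ is underlying, and a rule of word-final hardening — voiced fricatives become stops word-finally — gives [b].

/nɛv/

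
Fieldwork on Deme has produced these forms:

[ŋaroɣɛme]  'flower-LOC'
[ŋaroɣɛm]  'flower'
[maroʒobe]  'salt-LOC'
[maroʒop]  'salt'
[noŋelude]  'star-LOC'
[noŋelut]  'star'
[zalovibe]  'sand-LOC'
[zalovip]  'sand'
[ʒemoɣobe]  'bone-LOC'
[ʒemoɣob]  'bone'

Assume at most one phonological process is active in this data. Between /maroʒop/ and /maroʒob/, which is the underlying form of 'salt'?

/maroʒop/

'salt' shows [b] ~ [p] at the end of the stem ([maroʒobe] vs [maroʒop]).
If /b/ were underlying and a rule turned it into [p] in isolation, 'bone' would also alternate; but it has [b] in both [ʒemoɣobe] and [ʒemoɣob].
The underlying segment must be /p/; voiceless stops become voiced between vowels, yielding [b] there.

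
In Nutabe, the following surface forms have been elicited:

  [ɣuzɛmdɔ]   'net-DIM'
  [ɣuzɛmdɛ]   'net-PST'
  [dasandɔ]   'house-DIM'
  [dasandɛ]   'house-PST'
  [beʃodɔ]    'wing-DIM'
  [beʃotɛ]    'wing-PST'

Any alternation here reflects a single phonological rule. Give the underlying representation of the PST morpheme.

The PST morpheme has two allomorphs, [-dɛ] and [-tɛ].
By contrast the DIM suffix keeps its initial [d] throughout — that segment must be underlying.
The PST suffix is therefore /-tɛ/ underlyingly, with post-nasal voicing: voiceless stops become voiced after a nasal.

/-tɛ/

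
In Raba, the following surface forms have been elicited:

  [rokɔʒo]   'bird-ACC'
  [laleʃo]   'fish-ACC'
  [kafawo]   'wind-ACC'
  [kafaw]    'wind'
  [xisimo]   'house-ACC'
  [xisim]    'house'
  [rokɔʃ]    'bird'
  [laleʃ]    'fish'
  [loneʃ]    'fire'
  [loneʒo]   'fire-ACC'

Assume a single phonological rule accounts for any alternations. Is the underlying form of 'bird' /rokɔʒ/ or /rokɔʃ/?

/rokɔʒ/

The root 'bird' surfaces as [rokɔʒo] and [rokɔʃ], with a stem-final [ʒ] ~ [ʃ] alternation.
If /ʃ/ were underlying and a rule turned it into [ʒ] before the ACC suffix, 'fish' would also alternate; but it has [ʃ] in both [laleʃo] and [laleʃ].
Therefore /ʒ/ is basic and [ʃ] is derived by word-final obstruent devoicing (voiced obstruents become voiceless word-finally).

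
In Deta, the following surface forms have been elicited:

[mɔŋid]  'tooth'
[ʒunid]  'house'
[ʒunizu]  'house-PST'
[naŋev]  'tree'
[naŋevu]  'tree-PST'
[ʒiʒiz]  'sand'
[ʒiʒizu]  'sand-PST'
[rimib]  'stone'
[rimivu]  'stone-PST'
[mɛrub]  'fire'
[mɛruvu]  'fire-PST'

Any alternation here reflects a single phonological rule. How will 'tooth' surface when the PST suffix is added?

[mɔŋizu]

The root 'house' surfaces as [ʒunid] and [ʒunizu], with a stem-final [d] ~ [z] alternation.
The stem 'sand' ([ʒiʒiz], [ʒiʒizu]) shows [z] unchanged in both environments, so [z] cannot be basic with [d] derived in isolation.
The underlying segment must be /d/; voiced stops become fricatives between vowels, yielding [z] there.
The one attested form of 'tooth', [mɔŋid], shows underlying /mɔŋid/. Applying the same rule between vowels gives [mɔŋizu].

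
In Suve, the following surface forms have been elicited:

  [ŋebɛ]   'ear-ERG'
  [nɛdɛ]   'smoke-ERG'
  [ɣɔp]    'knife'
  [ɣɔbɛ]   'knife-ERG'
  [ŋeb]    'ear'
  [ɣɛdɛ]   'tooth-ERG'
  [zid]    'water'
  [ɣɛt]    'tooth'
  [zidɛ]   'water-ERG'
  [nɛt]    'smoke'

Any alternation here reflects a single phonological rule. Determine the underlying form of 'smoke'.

The stem for 'smoke' ends in [t] in [nɛt] but [d] in [nɛdɛ].
Compare 'water', with invariant [d] in [zid] and [zidɛ]: an analysis with underlying /d/ and a rule producing [t] in isolation would wrongly predict alternation here too.
The alternation reflects intervocalic voicing: voiceless stops become voiced between vowels. /t/ is underlying.

/nɛt/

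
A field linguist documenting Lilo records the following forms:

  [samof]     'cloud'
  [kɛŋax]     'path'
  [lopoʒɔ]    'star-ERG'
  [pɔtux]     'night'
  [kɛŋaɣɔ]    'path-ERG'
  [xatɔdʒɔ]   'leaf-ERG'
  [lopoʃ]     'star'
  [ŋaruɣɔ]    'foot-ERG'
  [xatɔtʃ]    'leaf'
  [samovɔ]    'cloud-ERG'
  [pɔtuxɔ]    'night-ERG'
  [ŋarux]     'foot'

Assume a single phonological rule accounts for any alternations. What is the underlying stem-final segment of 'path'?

The stem for 'path' ends in [ɣ] in [kɛŋaɣɔ] but [x] in [kɛŋax].
If /x/ were underlying and a rule turned it into [ɣ] before the ERG suffix, 'night' would also alternate; but it has [x] in both [pɔtuxɔ] and [pɔtux].
The underlying segment must be /ɣ/; voiced obstruents become voiceless word-finally, yielding [x] there.

/ɣ/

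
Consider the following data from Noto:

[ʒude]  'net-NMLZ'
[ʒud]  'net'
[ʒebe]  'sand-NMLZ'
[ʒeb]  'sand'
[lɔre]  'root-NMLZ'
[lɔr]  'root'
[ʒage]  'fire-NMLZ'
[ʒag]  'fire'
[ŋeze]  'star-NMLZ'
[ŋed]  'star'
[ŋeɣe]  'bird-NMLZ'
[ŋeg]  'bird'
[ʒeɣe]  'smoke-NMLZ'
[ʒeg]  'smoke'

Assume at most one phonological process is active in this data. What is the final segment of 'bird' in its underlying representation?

In [ŋeɣe] and [ŋeg] the final segment of 'bird' alternates: [ɣ] ~ [g].
The stem 'fire' ([ʒage], [ʒag]) shows [g] unchanged in both environments, so [g] cannot be basic with [ɣ] derived before the NMLZ suffix.
The underlying segment must be /ɣ/; voiced fricatives become stops word-finally, yielding [g] there.

/ɣ/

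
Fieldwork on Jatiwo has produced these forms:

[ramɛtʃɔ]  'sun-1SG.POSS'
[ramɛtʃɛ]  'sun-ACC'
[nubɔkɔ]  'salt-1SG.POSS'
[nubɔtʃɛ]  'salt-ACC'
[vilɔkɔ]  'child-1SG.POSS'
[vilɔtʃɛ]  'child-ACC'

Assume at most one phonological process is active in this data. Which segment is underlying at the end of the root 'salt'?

/k/

'salt' shows [k] ~ [tʃ] at the end of the stem ([nubɔkɔ] vs [nubɔtʃɛ]).
The stem 'sun' ([ramɛtʃɔ], [ramɛtʃɛ]) shows [tʃ] unchanged in both environments, so [tʃ] cannot be basic with [k] derived before the 1SG.POSS suffix.
Therefore /k/ is basic and [tʃ] is derived by palatalization before a front vowel (/k/ becomes palato-alveolar [tʃ] before a front vowel).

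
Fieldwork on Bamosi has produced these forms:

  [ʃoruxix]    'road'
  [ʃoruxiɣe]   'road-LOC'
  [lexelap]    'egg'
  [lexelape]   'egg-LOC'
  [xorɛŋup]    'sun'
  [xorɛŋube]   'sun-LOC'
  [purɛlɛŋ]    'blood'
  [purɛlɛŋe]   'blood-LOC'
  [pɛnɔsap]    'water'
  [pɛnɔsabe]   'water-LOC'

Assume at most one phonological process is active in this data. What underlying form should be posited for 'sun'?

'sun' shows [p] ~ [b] at the end of the stem ([xorɛŋup] vs [xorɛŋube]).
If /p/ were underlying and a rule turned it into [b] before the LOC suffix, 'egg' would also alternate; but it has [p] in both [lexelap] and [lexelape].
Therefore /b/ is basic and [p] is derived by word-final obstruent devoicing (voiced obstruents become voiceless word-finally).

/xorɛŋub/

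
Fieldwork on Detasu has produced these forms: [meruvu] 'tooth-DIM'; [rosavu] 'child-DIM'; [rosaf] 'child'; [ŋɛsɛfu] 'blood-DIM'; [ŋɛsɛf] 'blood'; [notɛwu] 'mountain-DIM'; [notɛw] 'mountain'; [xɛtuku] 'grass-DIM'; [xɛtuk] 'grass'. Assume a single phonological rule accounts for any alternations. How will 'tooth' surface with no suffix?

In [rosavu] and [rosaf] the final segment of 'child' alternates: [v] ~ [f].
But 'blood' keeps [f] in both environments ([ŋɛsɛfu], [ŋɛsɛf]), so there is no rule changing /f/ to [v] before the DIM suffix.
So /v/ is underlying, and a rule of word-final obstruent devoicing — voiced obstruents become voiceless word-finally — gives [f].
From [meruvu] the stem 'tooth' is /meruv/; word-finally this yields [meruf].

[meruf]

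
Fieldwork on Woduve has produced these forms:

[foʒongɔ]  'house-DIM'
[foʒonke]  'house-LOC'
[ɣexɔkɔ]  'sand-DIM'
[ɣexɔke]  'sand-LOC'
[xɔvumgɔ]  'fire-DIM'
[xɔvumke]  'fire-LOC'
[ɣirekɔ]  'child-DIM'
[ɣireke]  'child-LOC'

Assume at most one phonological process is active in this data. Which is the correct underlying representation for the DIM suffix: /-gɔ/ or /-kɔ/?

/-gɔ/

The DIM morpheme has two allomorphs, [-gɔ] and [-kɔ].
The LOC suffix, which begins with [k], is invariant after every stem; so [k] is not altered by any rule here.
The DIM suffix is therefore /-gɔ/ underlyingly, with post-vocalic devoicing: voiced stops become voiceless after a vowel.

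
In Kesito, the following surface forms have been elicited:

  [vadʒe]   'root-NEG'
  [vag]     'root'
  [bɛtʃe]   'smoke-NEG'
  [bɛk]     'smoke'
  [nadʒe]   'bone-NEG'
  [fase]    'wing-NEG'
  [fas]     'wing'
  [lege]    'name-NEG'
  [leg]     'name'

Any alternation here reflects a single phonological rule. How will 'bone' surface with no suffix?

[nag]

'root' shows [dʒ] ~ [g] at the end of the stem ([vadʒe] vs [vag]).
Compare 'name', with invariant [g] in [lege] and [leg]: an analysis with underlying /g/ and a rule producing [dʒ] before the NEG suffix would wrongly predict alternation here too.
So /dʒ/ is underlying, and a rule of depalatalization — palato-alveolar /tʃ/ and /dʒ/ become [k] and [g] when no front vowel follows — gives [g].
From [nadʒe] the stem 'bone' is /nadʒ/; when no front vowel follows this yields [nag].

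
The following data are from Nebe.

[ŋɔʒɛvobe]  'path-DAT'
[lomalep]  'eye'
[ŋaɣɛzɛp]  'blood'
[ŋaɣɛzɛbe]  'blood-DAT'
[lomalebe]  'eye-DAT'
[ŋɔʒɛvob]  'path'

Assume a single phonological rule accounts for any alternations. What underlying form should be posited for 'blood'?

In [ŋaɣɛzɛbe] and [ŋaɣɛzɛp] the final segment of 'blood' alternates: [b] ~ [p].
The stem 'path' ([ŋɔʒɛvobe], [ŋɔʒɛvob]) shows [b] unchanged in both environments, so [b] cannot be basic with [p] derived in isolation.
So /p/ is underlying, and a rule of intervocalic voicing — voiceless stops become voiced between vowels — gives [b].

/ŋaɣɛzɛp/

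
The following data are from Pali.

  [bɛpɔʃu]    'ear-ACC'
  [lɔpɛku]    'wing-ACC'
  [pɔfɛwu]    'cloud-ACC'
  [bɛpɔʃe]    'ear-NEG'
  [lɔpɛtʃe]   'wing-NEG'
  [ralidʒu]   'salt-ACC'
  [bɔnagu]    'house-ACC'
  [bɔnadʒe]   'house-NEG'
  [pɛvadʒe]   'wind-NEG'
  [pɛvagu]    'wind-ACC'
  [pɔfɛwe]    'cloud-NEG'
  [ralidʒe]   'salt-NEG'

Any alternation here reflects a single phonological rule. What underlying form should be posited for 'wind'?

'wind' shows [dʒ] ~ [g] at the end of the stem ([pɛvadʒe] vs [pɛvagu]).
The stem 'salt' ([ralidʒe], [ralidʒu]) shows [dʒ] unchanged in both environments, so [dʒ] cannot be basic with [g] derived before the ACC suffix.
Therefore /g/ is basic and [dʒ] is derived by palatalization before a front vowel (/k/ and /g/ become palato-alveolar [tʃ] and [dʒ] before a front vowel).
Hence 'wind' is /pɛvag/ underlyingly.

/pɛvag/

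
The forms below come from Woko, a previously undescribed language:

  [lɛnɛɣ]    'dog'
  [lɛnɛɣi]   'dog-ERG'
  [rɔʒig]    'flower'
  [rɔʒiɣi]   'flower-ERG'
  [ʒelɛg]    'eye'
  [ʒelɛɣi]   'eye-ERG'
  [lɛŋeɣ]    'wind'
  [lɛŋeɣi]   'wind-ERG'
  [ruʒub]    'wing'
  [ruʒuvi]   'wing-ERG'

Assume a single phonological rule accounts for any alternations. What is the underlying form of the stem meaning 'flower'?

/rɔʒig/

The stem for 'flower' ends in [g] in [rɔʒig] but [ɣ] in [rɔʒiɣi].
If /ɣ/ were underlying and a rule turned it into [g] in isolation, 'dog' would also alternate; but it has [ɣ] in both [lɛnɛɣ] and [lɛnɛɣi].
So /g/ is underlying, and a rule of intervocalic spirantization — voiced stops become fricatives between vowels — gives [ɣ].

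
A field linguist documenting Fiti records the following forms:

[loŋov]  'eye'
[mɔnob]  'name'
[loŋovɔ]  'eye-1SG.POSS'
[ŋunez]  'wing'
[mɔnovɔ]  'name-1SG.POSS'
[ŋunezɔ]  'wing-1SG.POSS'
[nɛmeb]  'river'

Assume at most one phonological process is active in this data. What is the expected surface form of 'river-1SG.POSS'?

[nɛmevɔ]

'name' shows [b] ~ [v] at the end of the stem ([mɔnob] vs [mɔnovɔ]).
If /v/ were underlying and a rule turned it into [b] in isolation, 'eye' would also alternate; but it has [v] in both [loŋov] and [loŋovɔ].
The alternation reflects intervocalic spirantization: voiced stops become fricatives between vowels. /b/ is underlying.
The one attested form of 'river', [nɛmeb], shows underlying /nɛmeb/. Applying the same rule between vowels gives [nɛmevɔ].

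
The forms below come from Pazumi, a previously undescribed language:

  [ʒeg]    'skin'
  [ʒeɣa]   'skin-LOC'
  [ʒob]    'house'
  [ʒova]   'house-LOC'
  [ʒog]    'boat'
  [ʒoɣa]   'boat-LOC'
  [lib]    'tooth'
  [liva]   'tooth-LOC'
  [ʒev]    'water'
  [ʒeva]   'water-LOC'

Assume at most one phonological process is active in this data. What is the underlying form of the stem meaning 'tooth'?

The stem for 'tooth' ends in [b] in [lib] but [v] in [liva].
Compare 'water', with invariant [v] in [ʒev] and [ʒeva]: an analysis with underlying /v/ and a rule producing [b] in isolation would wrongly predict alternation here too.
So /b/ is underlying, and a rule of intervocalic spirantization — voiced stops become fricatives between vowels — gives [v].

/lib/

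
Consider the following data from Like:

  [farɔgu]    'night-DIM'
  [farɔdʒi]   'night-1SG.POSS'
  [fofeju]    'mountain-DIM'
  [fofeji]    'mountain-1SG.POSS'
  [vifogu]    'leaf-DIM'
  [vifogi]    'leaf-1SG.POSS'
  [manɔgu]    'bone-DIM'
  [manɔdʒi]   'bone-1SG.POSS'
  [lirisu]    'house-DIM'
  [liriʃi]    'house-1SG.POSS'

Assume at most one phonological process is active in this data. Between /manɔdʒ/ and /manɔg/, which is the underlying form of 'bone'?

/manɔdʒ/

The root 'bone' surfaces as [manɔgu] and [manɔdʒi], with a stem-final [g] ~ [dʒ] alternation.
If /g/ were underlying and a rule turned it into [dʒ] before the 1SG.POSS suffix, 'leaf' would also alternate; but it has [g] in both [vifogu] and [vifogi].
So /dʒ/ is underlying, and a rule of depalatalization — palato-alveolar /dʒ/ and /ʃ/ become [g] and [s] when no front vowel follows — gives [g].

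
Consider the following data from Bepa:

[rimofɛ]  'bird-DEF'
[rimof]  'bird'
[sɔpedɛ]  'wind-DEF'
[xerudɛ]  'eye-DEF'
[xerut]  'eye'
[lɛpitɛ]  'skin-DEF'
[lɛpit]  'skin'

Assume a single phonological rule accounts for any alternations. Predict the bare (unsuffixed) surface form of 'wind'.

The root 'eye' surfaces as [xerudɛ] and [xerut], with a stem-final [d] ~ [t] alternation.
But 'skin' keeps [t] in both environments ([lɛpitɛ], [lɛpit]), so there is no rule changing /t/ to [d] before the DEF suffix.
The alternation reflects word-final obstruent devoicing: voiced obstruents become voiceless word-finally. /d/ is underlying.
The one attested form of 'wind', [sɔpedɛ], shows underlying /sɔped/. Applying the same rule word-finally gives [sɔpet].

[sɔpet]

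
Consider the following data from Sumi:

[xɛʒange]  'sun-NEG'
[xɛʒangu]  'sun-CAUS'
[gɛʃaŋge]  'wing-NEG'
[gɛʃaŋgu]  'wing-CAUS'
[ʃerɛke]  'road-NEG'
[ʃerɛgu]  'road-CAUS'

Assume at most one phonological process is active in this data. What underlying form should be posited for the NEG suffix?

The NEG morpheme has two allomorphs, [-ge] and [-ke].
The CAUS suffix, which begins with [g], is invariant after every stem; so [g] is not altered by any rule here.
So the underlying form is /-ke/, and voiceless stops become voiced after a nasal.

/-ke/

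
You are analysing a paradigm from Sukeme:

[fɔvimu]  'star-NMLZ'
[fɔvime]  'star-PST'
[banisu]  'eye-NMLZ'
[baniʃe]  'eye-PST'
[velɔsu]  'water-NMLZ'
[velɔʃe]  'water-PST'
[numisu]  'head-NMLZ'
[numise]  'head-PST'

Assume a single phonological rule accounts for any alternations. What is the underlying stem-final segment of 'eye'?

/ʃ/

The stem for 'eye' ends in [s] in [banisu] but [ʃ] in [baniʃe].
The stem 'head' ([numisu], [numise]) shows [s] unchanged in both environments, so [s] cannot be basic with [ʃ] derived before the PST suffix.
So /ʃ/ is underlying, and a rule of depalatalization — palato-alveolar /ʃ/ becomes [s] when no front vowel follows — gives [s].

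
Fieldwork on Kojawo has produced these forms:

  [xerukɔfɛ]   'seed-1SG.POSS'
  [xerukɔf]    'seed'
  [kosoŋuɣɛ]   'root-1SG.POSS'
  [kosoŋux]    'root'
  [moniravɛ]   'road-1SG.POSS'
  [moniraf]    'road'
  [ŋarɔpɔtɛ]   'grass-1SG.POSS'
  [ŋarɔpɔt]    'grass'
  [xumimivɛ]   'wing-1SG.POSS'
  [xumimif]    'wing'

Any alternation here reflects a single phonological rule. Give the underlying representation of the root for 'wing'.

/xumimiv/

'wing' shows [v] ~ [f] at the end of the stem ([xumimivɛ] vs [xumimif]).
If /f/ were underlying and a rule turned it into [v] before the 1SG.POSS suffix, 'seed' would also alternate; but it has [f] in both [xerukɔfɛ] and [xerukɔf].
Therefore /v/ is basic and [f] is derived by word-final obstruent devoicing (voiced obstruents become voiceless word-finally).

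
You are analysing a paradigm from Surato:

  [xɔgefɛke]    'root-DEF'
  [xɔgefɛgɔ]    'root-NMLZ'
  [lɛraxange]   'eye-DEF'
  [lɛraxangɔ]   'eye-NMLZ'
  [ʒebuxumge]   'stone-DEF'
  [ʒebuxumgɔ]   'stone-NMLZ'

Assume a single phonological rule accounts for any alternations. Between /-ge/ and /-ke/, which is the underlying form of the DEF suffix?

/-ke/

The DEF morpheme has two allomorphs, [-ge] and [-ke].
The NMLZ suffix, which begins with [g], is invariant after every stem; so [g] is not altered by any rule here.
So the underlying form is /-ke/, and voiceless stops become voiced after a nasal.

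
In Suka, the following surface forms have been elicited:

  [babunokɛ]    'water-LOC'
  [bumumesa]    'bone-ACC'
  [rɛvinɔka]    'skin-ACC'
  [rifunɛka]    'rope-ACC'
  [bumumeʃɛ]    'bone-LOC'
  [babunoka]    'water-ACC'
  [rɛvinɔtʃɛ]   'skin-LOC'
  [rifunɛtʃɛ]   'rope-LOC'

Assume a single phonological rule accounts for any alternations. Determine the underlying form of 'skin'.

The stem for 'skin' ends in [k] in [rɛvinɔka] but [tʃ] in [rɛvinɔtʃɛ].
If /k/ were underlying and a rule turned it into [tʃ] before the LOC suffix, 'water' would also alternate; but it has [k] in both [babunoka] and [babunokɛ].
Therefore /tʃ/ is basic and [k] is derived by depalatalization (palato-alveolar /tʃ/ and /ʃ/ become [k] and [s] when no front vowel follows).
So 'skin' = /rɛvinɔtʃ/.

/rɛvinɔtʃ/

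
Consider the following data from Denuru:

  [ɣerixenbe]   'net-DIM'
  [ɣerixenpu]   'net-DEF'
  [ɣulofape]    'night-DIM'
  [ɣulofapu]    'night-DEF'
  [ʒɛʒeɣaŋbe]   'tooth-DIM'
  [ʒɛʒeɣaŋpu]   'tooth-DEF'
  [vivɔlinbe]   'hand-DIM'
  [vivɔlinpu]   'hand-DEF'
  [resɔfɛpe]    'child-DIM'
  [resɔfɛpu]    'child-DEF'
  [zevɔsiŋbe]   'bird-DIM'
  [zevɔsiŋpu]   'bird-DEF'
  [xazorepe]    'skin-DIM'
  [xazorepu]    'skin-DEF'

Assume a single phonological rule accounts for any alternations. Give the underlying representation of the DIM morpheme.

/-be/

The DIM suffix surfaces as [-be] and [-pe], depending on the final segment of the stem.
By contrast the DEF suffix keeps its initial [p] throughout — that segment must be underlying.
The DIM suffix is therefore /-be/ underlyingly, with post-vocalic devoicing: voiced stops become voiceless after a vowel.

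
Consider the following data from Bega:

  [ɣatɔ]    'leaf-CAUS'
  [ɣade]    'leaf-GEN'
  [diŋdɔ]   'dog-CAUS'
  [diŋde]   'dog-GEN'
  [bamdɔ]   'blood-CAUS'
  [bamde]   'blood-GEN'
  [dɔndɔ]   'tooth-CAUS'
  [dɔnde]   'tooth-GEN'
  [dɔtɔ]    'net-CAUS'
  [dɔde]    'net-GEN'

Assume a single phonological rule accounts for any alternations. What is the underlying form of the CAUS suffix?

/-tɔ/

The CAUS morpheme has two allomorphs, [-dɔ] and [-tɔ].
By contrast the GEN suffix keeps its initial [d] throughout — that segment must be underlying.
The CAUS suffix is therefore /-tɔ/ underlyingly, with post-nasal voicing: voiceless stops become voiced after a nasal.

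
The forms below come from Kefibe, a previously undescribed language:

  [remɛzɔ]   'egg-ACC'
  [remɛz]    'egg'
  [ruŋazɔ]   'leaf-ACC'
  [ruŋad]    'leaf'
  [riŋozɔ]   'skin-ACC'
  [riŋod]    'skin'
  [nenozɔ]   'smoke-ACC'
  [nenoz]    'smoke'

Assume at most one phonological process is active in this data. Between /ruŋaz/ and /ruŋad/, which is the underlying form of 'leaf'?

In [ruŋazɔ] and [ruŋad] the final segment of 'leaf' alternates: [z] ~ [d].
Compare 'egg', with invariant [z] in [remɛzɔ] and [remɛz]: an analysis with underlying /z/ and a rule producing [d] in isolation would wrongly predict alternation here too.
The alternation reflects intervocalic spirantization: voiced stops become fricatives between vowels. /d/ is underlying.

/ruŋad/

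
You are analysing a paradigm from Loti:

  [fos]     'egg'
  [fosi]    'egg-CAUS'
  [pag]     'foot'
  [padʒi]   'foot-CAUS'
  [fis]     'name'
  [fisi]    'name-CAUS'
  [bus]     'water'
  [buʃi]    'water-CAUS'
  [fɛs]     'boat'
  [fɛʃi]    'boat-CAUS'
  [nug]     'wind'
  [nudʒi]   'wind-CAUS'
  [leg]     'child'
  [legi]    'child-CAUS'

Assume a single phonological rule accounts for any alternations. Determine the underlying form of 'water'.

The root 'water' surfaces as [bus] and [buʃi], with a stem-final [s] ~ [ʃ] alternation.
The stem 'egg' ([fos], [fosi]) shows [s] unchanged in both environments, so [s] cannot be basic with [ʃ] derived before the CAUS suffix.
The alternation reflects depalatalization: palato-alveolar /dʒ/ and /ʃ/ become [g] and [s] when no front vowel follows. /ʃ/ is underlying.

/buʃ/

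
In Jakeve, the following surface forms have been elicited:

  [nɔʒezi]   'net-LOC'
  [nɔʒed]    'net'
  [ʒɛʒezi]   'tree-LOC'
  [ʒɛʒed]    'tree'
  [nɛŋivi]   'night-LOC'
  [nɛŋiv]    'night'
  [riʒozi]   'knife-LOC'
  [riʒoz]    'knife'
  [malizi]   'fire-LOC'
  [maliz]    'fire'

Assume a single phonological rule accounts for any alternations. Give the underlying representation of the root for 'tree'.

/ʒɛʒed/

The root 'tree' surfaces as [ʒɛʒezi] and [ʒɛʒed], with a stem-final [z] ~ [d] alternation.
Compare 'knife', with invariant [z] in [riʒozi] and [riʒoz]: an analysis with underlying /z/ and a rule producing [d] in isolation would wrongly predict alternation here too.
The underlying segment must be /d/; voiced stops become fricatives between vowels, yielding [z] there.
So 'tree' = /ʒɛʒed/.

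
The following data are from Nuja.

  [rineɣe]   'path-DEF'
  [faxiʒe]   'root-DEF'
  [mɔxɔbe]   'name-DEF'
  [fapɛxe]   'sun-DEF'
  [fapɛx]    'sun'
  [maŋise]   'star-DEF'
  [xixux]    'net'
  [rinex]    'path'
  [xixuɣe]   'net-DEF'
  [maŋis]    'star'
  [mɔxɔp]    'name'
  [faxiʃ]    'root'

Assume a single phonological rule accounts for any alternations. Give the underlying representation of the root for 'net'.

/xixuɣ/

The root 'net' surfaces as [xixux] and [xixuɣe], with a stem-final [x] ~ [ɣ] alternation.
If /x/ were underlying and a rule turned it into [ɣ] before the DEF suffix, 'sun' would also alternate; but it has [x] in both [fapɛx] and [fapɛxe].
Therefore /ɣ/ is basic and [x] is derived by word-final obstruent devoicing (voiced obstruents become voiceless word-finally).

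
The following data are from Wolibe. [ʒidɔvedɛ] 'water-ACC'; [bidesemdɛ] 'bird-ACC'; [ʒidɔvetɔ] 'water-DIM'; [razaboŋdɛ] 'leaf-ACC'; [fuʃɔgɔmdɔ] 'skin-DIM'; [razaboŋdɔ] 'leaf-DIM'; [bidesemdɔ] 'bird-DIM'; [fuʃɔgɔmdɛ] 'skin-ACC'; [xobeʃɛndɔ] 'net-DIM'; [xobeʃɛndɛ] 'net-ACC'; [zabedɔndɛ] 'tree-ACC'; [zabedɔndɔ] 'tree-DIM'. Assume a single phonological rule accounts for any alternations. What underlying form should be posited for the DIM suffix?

/-tɔ/

The DIM suffix surfaces as [-dɔ] and [-tɔ], depending on the final segment of the stem.
By contrast the ACC suffix keeps its initial [d] throughout — that segment must be underlying.
The DIM suffix is therefore /-tɔ/ underlyingly, with post-nasal voicing: voiceless stops become voiced after a nasal.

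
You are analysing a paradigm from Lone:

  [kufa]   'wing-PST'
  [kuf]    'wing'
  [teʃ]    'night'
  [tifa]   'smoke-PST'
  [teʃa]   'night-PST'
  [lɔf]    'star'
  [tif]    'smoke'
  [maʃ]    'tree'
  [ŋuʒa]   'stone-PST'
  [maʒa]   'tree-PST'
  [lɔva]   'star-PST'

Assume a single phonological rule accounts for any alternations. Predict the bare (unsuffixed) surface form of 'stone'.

[ŋuʃ]

'tree' shows [ʃ] ~ [ʒ] at the end of the stem ([maʃ] vs [maʒa]).
But 'night' keeps [ʃ] in both environments ([teʃ], [teʃa]), so there is no rule changing /ʃ/ to [ʒ] before the PST suffix.
The underlying segment must be /ʒ/; voiced obstruents become voiceless word-finally, yielding [ʃ] there.
From [ŋuʒa] the stem 'stone' is /ŋuʒ/; word-finally this yields [ŋuʃ].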